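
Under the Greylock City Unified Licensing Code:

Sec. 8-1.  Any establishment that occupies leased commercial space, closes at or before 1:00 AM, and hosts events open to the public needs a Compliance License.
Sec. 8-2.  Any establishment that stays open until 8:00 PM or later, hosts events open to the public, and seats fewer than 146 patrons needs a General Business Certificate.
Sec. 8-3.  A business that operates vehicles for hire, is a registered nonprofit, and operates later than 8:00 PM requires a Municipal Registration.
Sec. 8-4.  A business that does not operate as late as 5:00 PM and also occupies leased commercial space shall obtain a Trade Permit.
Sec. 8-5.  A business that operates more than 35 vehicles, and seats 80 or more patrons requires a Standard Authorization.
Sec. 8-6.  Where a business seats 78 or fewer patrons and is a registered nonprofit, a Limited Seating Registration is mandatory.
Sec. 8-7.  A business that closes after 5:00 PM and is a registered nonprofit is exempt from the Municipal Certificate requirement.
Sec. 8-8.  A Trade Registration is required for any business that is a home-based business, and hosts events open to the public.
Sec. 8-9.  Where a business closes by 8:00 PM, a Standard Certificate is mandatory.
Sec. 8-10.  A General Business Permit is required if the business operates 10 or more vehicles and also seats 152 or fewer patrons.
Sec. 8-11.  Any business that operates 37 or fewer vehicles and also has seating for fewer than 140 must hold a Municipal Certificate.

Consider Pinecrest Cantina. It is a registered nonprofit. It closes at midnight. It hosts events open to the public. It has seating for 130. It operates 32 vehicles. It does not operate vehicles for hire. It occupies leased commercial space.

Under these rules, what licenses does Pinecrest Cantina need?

Compliance License, General Business Certificate, General Business Permit

Sec. 8-1. occupies leased commercial space; closes midnight, at/before 1:00 AM; hosts events open to the public → Compliance License required.
Sec. 8-2. closes midnight, after 8:00 PM; hosts events open to the public; seating 130 < 146 → General Business Certificate required.
Sec. 8-3. does not operate vehicles for hire; is a registered nonprofit; closes midnight, after 8:00 PM → Municipal Registration not required.
Sec. 8-4. closes midnight, after 5:00 PM; occupies leased commercial space → Trade Permit not required.
Sec. 8-5. vehicles 32 ≤ 35; seating 130 ≥ 80 → Standard Authorization not required.
Sec. 8-6. seating 130 > 78; is a registered nonprofit → Limited Seating Registration not required.
Sec. 8-7. closes midnight, after 5:00 PM; is a registered nonprofit → exempt from Municipal Certificate.
Sec. 8-8. occupies leased commercial space (not: is a home-based business); hosts events open to the public → Trade Registration not required.
Sec. 8-9. closes midnight, after 8:00 PM → Standard Certificate not required.
Sec. 8-10. vehicles 32 ≥ 10; seating 130 ≤ 152 → General Business Permit required.
Sec. 8-11. vehicles 32 ≤ 37; seating 130 < 140 → Municipal Certificate required.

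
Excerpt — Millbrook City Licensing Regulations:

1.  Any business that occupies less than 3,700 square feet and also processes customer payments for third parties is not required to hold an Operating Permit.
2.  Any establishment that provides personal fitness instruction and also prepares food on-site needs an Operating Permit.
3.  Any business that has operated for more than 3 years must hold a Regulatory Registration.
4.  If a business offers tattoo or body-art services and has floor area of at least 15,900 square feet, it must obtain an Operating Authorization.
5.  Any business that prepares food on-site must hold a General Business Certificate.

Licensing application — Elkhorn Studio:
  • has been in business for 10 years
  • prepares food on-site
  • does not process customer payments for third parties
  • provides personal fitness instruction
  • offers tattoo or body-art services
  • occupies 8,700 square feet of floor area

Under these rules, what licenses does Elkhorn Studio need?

General Business Certificate, Operating Permit, Regulatory Registration

1. floor area 8,700 square feet ≥ 3,700 square feet; does not process customer payments for third parties → Operating Permit exemption does not apply.
2. provides personal fitness instruction; prepares food on-site → Operating Permit required.
3. years in business 10 > 3 → Regulatory Registration required.
4. offers tattoo or body-art services; floor area 8,700 square feet < 15,900 square feet → Operating Authorization not required.
5. prepares food on-site → General Business Certificate required.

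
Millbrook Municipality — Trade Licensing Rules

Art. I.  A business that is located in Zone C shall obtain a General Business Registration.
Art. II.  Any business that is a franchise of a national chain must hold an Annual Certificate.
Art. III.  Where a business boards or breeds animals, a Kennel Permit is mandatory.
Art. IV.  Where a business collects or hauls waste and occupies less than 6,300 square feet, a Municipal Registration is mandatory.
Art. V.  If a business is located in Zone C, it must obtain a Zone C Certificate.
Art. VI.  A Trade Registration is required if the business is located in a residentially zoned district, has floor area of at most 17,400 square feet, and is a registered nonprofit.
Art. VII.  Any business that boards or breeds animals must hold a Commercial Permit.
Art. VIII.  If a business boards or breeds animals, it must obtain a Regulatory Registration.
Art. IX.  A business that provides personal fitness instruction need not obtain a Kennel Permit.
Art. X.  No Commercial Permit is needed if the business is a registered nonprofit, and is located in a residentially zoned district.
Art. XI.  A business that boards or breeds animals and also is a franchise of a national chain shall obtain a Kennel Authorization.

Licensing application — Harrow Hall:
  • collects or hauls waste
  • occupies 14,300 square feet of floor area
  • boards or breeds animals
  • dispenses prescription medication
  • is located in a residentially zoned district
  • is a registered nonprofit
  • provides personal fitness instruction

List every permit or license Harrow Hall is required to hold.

Regulatory Registration, Trade Registration

Art. I. is located in a residentially zoned district (not: is located in Zone C) → General Business Registration not required.
Art. II. is a registered nonprofit (not: is a franchise of a national chain) → Annual Certificate not required.
Art. III. boards or breeds animals → Kennel Permit required.
Art. IV. collects or hauls waste; floor area 14,300 square feet ≥ 6,300 square feet → Municipal Registration not required.
Art. V. is located in a residentially zoned district (not: is located in Zone C) → Zone C Certificate not required.
Art. VI. is located in a residentially zoned district; floor area 14,300 square feet ≤ 17,400 square feet; is a registered nonprofit → Trade Registration required.
Art. VII. boards or breeds animals → Commercial Permit required.
Art. VIII. boards or breeds animals → Regulatory Registration required.
Art. IX. provides personal fitness instruction → exempt from Kennel Permit.
Art. X. is a registered nonprofit; is located in a residentially zoned district → exempt from Commercial Permit.
Art. XI. boards or breeds animals; is a registered nonprofit (not: is a franchise of a national chain) → Kennel Authorization not required.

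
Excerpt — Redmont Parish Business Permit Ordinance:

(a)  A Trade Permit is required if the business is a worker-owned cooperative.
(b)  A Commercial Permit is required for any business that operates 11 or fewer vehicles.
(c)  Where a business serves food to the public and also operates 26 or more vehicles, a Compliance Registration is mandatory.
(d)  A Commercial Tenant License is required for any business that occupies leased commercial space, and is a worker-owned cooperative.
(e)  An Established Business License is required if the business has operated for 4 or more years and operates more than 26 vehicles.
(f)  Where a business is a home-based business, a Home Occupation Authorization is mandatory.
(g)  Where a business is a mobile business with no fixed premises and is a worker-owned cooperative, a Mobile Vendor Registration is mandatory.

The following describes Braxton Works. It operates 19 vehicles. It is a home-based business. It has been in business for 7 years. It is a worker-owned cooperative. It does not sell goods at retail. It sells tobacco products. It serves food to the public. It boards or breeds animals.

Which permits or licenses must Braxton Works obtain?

(a) is a worker-owned cooperative → Trade Permit required.
(b) vehicles 19 > 11 → Commercial Permit not required.
(c) serves food to the public; vehicles 19 < 26 → Compliance Registration not required.
(d) is a home-based business (not: occupies leased commercial space); is a worker-owned cooperative → Commercial Tenant License not required.
(e) years in business 7 ≥ 4; vehicles 19 ≤ 26 → Established Business License not required.
(f) is a home-based business → Home Occupation Authorization required.
(g) is a home-based business (not: is a mobile business with no fixed premises); is a worker-owned cooperative → Mobile Vendor Registration not required.

Home Occupation Authorization, Trade Permit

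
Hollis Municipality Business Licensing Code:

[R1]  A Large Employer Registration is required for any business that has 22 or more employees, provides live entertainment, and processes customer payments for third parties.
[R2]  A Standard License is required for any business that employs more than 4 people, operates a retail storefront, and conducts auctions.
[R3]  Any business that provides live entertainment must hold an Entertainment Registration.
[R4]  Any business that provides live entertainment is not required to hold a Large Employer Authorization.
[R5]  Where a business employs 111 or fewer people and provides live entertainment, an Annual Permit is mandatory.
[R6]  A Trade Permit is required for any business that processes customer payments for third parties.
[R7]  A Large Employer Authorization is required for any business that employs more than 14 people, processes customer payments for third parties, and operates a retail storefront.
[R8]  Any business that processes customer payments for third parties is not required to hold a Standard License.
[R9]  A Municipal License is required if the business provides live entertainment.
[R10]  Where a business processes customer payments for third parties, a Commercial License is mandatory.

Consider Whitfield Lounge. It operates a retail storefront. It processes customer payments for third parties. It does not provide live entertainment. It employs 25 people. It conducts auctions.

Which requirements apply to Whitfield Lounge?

[R1] employees 25 ≥ 22; does not provide live entertainment; processes customer payments for third parties → Large Employer Registration not required.
[R2] employees 25 > 4; operates a retail storefront; conducts auctions → Standard License required.
[R3] does not provide live entertainment → Entertainment Registration not required.
[R4] does not provide live entertainment → Large Employer Authorization exemption does not apply.
[R5] employees 25 ≤ 111; does not provide live entertainment → Annual Permit not required.
[R6] processes customer payments for third parties → Trade Permit required.
[R7] employees 25 > 14; processes customer payments for third parties; operates a retail storefront → Large Employer Authorization required.
[R8] processes customer payments for third parties → exempt from Standard License.
[R9] does not provide live entertainment → Municipal License not required.
[R10] processes customer payments for third parties → Commercial License required.

Commercial License, Large Employer Authorization, Trade Permit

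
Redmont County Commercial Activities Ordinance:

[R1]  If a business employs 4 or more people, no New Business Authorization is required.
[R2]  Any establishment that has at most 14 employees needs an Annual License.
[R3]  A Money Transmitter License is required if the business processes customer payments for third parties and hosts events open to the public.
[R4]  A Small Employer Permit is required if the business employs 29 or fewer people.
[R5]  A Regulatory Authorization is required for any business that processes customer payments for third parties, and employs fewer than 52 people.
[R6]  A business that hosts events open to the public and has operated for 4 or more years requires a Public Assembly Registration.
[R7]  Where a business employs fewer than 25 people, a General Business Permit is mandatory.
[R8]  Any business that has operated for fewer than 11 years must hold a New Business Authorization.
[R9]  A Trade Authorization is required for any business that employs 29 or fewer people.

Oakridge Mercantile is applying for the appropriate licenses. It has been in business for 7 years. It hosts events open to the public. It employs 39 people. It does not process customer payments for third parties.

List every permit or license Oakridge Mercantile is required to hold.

Public Assembly Registration

[R1] employees 39 ≥ 4 → exempt from New Business Authorization.
[R2] employees 39 > 14 → Annual License not required.
[R3] does not process customer payments for third parties; hosts events open to the public → Money Transmitter License not required.
[R4] employees 39 > 29 → Small Employer Permit not required.
[R5] does not process customer payments for third parties; employees 39 < 52 → Regulatory Authorization not required.
[R6] hosts events open to the public; years in business 7 ≥ 4 → Public Assembly Registration required.
[R7] employees 39 ≥ 25 → General Business Permit not required.
[R8] years in business 7 < 11 → New Business Authorization required.
[R9] employees 39 > 29 → Trade Authorization not required.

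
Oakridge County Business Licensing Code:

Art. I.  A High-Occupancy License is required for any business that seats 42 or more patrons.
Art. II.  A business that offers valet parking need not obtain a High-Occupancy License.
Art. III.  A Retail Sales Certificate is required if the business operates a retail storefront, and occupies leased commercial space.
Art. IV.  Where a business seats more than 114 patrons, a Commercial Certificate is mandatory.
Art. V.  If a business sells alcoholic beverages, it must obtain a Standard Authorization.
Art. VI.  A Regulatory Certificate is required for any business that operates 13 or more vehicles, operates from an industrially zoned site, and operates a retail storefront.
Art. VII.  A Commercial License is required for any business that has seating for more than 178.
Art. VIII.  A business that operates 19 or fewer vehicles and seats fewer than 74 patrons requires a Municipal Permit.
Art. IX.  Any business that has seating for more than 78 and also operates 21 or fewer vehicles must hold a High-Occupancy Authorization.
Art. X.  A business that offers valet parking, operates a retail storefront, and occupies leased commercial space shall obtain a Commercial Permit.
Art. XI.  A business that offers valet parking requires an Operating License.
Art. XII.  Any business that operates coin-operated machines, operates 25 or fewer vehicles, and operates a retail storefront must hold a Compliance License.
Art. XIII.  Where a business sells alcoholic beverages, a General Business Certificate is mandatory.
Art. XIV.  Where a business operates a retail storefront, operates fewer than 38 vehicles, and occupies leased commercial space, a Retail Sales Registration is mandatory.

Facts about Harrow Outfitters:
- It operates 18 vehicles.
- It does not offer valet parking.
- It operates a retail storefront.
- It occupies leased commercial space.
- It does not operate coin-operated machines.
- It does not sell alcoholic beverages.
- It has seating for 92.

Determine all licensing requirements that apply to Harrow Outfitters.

High-Occupancy Authorization, High-Occupancy License, Retail Sales Certificate, Retail Sales Registration

Art. I. seating 92 ≥ 42 → High-Occupancy License required.
Art. II. does not offer valet parking → High-Occupancy License exemption does not apply.
Art. III. operates a retail storefront; occupies leased commercial space → Retail Sales Certificate required.
Art. IV. seating 92 ≤ 114 → Commercial Certificate not required.
Art. V. does not sell alcoholic beverages → Standard Authorization not required.
Art. VI. vehicles 18 ≥ 13; occupies leased commercial space (not: operates from an industrially zoned site); operates a retail storefront → Regulatory Certificate not required.
Art. VII. seating 92 ≤ 178 → Commercial License not required.
Art. VIII. vehicles 18 ≤ 19; seating 92 ≥ 74 → Municipal Permit not required.
Art. IX. seating 92 > 78; vehicles 18 ≤ 21 → High-Occupancy Authorization required.
Art. X. does not offer valet parking; operates a retail storefront; occupies leased commercial space → Commercial Permit not required.
Art. XI. does not offer valet parking → Operating License not required.
Art. XII. does not operate coin-operated machines; vehicles 18 ≤ 25; operates a retail storefront → Compliance License not required.
Art. XIII. does not sell alcoholic beverages → General Business Certificate not required.
Art. XIV. operates a retail storefront; vehicles 18 < 38; occupies leased commercial space → Retail Sales Registration required.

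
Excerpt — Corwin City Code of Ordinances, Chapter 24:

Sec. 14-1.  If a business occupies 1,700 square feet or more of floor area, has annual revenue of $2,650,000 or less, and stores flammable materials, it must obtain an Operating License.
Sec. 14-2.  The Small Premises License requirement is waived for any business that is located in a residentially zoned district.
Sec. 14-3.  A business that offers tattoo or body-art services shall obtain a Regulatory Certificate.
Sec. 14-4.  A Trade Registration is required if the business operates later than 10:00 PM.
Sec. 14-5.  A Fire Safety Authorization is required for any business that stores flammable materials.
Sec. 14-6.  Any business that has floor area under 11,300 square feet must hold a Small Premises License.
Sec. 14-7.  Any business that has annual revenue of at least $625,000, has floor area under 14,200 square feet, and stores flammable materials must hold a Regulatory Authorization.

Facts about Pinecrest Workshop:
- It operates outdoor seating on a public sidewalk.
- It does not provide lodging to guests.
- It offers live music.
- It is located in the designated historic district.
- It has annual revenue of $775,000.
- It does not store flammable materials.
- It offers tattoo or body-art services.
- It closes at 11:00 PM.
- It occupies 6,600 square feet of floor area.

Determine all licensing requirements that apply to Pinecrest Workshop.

Sec. 14-1. floor area 6,600 square feet ≥ 1,700 square feet; revenue $775,000 ≤ $2,650,000; does not store flammable materials → Operating License not required.
Sec. 14-2. is located in the designated historic district (not: is located in a residentially zoned district) → Small Premises License exemption does not apply.
Sec. 14-3. offers tattoo or body-art services → Regulatory Certificate required.
Sec. 14-4. closes 11:00 PM, after 10:00 PM → Trade Registration required.
Sec. 14-5. does not store flammable materials → Fire Safety Authorization not required.
Sec. 14-6. floor area 6,600 square feet < 11,300 square feet → Small Premises License required.
Sec. 14-7. revenue $775,000 ≥ $625,000; floor area 6,600 square feet < 14,200 square feet; does not store flammable materials → Regulatory Authorization not required.

Regulatory Certificate, Small Premises License, Trade Registration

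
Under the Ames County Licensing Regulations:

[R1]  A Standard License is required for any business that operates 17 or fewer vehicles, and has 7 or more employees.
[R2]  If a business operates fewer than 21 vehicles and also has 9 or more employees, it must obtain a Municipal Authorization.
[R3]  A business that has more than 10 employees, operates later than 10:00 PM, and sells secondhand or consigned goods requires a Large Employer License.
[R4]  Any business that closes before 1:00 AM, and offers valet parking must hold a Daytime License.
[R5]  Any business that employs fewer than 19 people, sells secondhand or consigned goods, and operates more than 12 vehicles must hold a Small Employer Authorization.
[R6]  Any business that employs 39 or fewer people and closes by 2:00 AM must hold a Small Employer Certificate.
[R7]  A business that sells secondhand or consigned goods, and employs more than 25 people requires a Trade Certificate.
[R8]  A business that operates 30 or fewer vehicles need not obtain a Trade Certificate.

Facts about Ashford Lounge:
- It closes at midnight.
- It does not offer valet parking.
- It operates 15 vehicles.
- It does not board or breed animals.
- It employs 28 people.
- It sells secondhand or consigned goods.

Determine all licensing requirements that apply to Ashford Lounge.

[R1] vehicles 15 ≤ 17; employees 28 ≥ 7 → Standard License required.
[R2] vehicles 15 < 21; employees 28 ≥ 9 → Municipal Authorization required.
[R3] employees 28 > 10; closes midnight, after 10:00 PM; sells secondhand or consigned goods → Large Employer License required.
[R4] closes midnight, at/before 1:00 AM; does not offer valet parking → Daytime License not required.
[R5] employees 28 ≥ 19; sells secondhand or consigned goods; vehicles 15 > 12 → Small Employer Authorization not required.
[R6] employees 28 ≤ 39; closes midnight, at/before 2:00 AM → Small Employer Certificate required.
[R7] sells secondhand or consigned goods; employees 28 > 25 → Trade Certificate required.
[R8] vehicles 15 ≤ 30 → exempt from Trade Certificate.

Large Employer License, Municipal Authorization, Small Employer Certificate, Standard License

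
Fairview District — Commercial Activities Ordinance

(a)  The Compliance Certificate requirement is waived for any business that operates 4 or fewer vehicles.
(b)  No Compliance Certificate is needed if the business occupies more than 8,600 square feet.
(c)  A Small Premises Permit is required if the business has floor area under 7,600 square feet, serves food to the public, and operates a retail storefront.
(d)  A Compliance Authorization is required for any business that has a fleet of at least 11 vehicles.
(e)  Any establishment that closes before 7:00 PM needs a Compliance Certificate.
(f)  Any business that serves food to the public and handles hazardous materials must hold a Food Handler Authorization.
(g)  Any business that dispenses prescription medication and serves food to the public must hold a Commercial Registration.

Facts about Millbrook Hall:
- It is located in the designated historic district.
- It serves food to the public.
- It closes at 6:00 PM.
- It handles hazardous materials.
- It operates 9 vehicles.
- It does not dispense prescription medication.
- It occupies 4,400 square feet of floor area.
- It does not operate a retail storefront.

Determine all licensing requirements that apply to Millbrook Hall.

Compliance Certificate, Food Handler Authorization

(a) vehicles 9 > 4 → Compliance Certificate exemption does not apply.
(b) floor area 4,400 square feet ≤ 8,600 square feet → Compliance Certificate exemption does not apply.
(c) floor area 4,400 square feet < 7,600 square feet; serves food to the public; does not operate a retail storefront → Small Premises Permit not required.
(d) vehicles 9 < 11 → Compliance Authorization not required.
(e) closes 6:00 PM, at/before 7:00 PM → Compliance Certificate required.
(f) serves food to the public; handles hazardous materials → Food Handler Authorization required.
(g) does not dispense prescription medication; serves food to the public → Commercial Registration not required.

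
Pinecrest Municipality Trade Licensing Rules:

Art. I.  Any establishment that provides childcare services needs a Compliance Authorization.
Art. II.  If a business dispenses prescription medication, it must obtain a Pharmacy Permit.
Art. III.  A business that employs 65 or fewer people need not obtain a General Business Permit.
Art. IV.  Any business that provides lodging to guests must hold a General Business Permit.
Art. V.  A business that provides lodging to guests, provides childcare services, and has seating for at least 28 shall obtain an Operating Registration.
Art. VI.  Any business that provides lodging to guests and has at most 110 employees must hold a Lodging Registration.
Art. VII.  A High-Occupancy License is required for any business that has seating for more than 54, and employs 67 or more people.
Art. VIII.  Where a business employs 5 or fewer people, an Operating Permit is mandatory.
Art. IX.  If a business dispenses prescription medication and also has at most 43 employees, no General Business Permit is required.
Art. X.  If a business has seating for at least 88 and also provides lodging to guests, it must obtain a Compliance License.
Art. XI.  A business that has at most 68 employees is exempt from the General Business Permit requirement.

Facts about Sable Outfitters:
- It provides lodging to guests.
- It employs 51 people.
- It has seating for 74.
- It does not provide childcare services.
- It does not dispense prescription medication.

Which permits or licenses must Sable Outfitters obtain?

Art. I. does not provide childcare services → Compliance Authorization not required.
Art. II. does not dispense prescription medication → Pharmacy Permit not required.
Art. III. employees 51 ≤ 65 → exempt from General Business Permit.
Art. IV. provides lodging to guests → General Business Permit required.
Art. V. provides lodging to guests; does not provide childcare services; seating 74 ≥ 28 → Operating Registration not required.
Art. VI. provides lodging to guests; employees 51 ≤ 110 → Lodging Registration required.
Art. VII. seating 74 > 54; employees 51 < 67 → High-Occupancy License not required.
Art. VIII. employees 51 > 5 → Operating Permit not required.
Art. IX. does not dispense prescription medication; employees 51 > 43 → General Business Permit exemption does not apply.
Art. X. seating 74 < 88; provides lodging to guests → Compliance License not required.
Art. XI. employees 51 ≤ 68 → exempt from General Business Permit.

Lodging Registration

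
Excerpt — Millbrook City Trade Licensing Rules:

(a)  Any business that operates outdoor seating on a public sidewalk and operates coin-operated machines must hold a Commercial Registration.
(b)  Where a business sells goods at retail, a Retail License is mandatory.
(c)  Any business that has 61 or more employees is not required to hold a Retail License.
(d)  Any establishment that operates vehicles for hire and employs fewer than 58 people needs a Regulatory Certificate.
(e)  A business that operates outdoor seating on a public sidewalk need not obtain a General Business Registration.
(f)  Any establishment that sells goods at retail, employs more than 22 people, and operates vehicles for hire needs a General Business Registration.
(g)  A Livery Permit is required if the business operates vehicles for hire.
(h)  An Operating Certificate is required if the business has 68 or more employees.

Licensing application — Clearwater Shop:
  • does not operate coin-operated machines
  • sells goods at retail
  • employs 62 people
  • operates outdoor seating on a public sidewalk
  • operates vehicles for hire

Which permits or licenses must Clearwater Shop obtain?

Livery Permit

(a) operates outdoor seating on a public sidewalk; does not operate coin-operated machines → Commercial Registration not required.
(b) sells goods at retail → Retail License required.
(c) employees 62 ≥ 61 → exempt from Retail License.
(d) operates vehicles for hire; employees 62 ≥ 58 → Regulatory Certificate not required.
(e) operates outdoor seating on a public sidewalk → exempt from General Business Registration.
(f) sells goods at retail; employees 62 > 22; operates vehicles for hire → General Business Registration required.
(g) operates vehicles for hire → Livery Permit required.
(h) employees 62 < 68 → Operating Certificate not required.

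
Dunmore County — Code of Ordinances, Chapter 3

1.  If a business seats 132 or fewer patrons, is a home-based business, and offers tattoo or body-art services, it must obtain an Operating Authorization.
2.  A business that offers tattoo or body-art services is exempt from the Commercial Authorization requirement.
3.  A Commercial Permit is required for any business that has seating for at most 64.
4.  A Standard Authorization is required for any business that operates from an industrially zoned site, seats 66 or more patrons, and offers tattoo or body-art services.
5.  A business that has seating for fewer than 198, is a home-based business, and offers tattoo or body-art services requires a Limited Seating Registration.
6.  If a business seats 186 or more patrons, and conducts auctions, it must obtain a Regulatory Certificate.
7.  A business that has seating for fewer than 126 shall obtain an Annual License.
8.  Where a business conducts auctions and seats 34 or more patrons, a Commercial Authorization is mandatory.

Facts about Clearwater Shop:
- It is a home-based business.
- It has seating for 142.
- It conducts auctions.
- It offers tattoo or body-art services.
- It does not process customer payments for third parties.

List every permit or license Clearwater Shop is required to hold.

Limited Seating Registration

1. seating 142 > 132; is a home-based business; offers tattoo or body-art services → Operating Authorization not required.
2. offers tattoo or body-art services → exempt from Commercial Authorization.
3. seating 142 > 64 → Commercial Permit not required.
4. is a home-based business (not: operates from an industrially zoned site); seating 142 ≥ 66; offers tattoo or body-art services → Standard Authorization not required.
5. seating 142 < 198; is a home-based business; offers tattoo or body-art services → Limited Seating Registration required.
6. seating 142 < 186; conducts auctions → Regulatory Certificate not required.
7. seating 142 ≥ 126 → Annual License not required.
8. conducts auctions; seating 142 ≥ 34 → Commercial Authorization required.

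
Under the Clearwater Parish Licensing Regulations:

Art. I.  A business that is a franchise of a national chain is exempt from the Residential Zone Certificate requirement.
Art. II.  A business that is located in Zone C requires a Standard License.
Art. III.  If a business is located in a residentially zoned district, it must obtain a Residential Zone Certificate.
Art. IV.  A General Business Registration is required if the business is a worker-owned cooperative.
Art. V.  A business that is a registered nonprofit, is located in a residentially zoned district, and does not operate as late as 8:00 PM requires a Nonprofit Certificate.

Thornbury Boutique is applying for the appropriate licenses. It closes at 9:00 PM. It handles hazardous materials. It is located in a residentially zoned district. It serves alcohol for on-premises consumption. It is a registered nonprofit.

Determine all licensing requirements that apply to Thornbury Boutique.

Residential Zone Certificate

Art. I. is a registered nonprofit (not: is a franchise of a national chain) → Residential Zone Certificate exemption does not apply.
Art. II. is located in a residentially zoned district (not: is located in Zone C) → Standard License not required.
Art. III. is located in a residentially zoned district → Residential Zone Certificate required.
Art. IV. is a registered nonprofit (not: is a worker-owned cooperative) → General Business Registration not required.
Art. V. is a registered nonprofit; is located in a residentially zoned district; closes 9:00 PM, after 8:00 PM → Nonprofit Certificate not required.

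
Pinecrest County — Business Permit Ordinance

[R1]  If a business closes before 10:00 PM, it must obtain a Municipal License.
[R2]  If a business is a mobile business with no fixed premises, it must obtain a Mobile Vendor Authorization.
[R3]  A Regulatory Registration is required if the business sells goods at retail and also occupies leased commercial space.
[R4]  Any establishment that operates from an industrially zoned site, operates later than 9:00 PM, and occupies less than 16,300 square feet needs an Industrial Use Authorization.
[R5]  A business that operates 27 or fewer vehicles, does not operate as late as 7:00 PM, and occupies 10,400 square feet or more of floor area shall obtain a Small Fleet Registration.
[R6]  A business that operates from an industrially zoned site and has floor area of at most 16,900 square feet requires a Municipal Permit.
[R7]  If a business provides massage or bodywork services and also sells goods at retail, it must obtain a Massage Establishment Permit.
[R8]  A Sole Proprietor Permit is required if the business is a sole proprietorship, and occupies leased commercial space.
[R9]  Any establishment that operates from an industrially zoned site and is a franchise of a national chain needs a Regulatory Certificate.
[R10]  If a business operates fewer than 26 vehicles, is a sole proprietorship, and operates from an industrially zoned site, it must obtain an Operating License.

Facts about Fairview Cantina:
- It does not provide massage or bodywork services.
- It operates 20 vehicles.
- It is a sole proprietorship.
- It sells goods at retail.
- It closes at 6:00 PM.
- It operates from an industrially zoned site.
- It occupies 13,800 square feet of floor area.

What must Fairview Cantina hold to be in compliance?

[R1] closes 6:00 PM, at/before 10:00 PM → Municipal License required.
[R2] operates from an industrially zoned site (not: is a mobile business with no fixed premises) → Mobile Vendor Authorization not required.
[R3] sells goods at retail; operates from an industrially zoned site (not: occupies leased commercial space) → Regulatory Registration not required.
[R4] operates from an industrially zoned site; closes 6:00 PM, at/before 9:00 PM; floor area 13,800 square feet < 16,300 square feet → Industrial Use Authorization not required.
[R5] vehicles 20 ≤ 27; closes 6:00 PM, at/before 7:00 PM; floor area 13,800 square feet ≥ 10,400 square feet → Small Fleet Registration required.
[R6] operates from an industrially zoned site; floor area 13,800 square feet ≤ 16,900 square feet → Municipal Permit required.
[R7] does not provide massage or bodywork services; sells goods at retail → Massage Establishment Permit not required.
[R8] is a sole proprietorship; operates from an industrially zoned site (not: occupies leased commercial space) → Sole Proprietor Permit not required.
[R9] operates from an industrially zoned site; is a sole proprietorship (not: is a franchise of a national chain) → Regulatory Certificate not required.
[R10] vehicles 20 < 26; is a sole proprietorship; operates from an industrially zoned site → Operating License required.

Municipal License, Municipal Permit, Operating License, Small Fleet Registration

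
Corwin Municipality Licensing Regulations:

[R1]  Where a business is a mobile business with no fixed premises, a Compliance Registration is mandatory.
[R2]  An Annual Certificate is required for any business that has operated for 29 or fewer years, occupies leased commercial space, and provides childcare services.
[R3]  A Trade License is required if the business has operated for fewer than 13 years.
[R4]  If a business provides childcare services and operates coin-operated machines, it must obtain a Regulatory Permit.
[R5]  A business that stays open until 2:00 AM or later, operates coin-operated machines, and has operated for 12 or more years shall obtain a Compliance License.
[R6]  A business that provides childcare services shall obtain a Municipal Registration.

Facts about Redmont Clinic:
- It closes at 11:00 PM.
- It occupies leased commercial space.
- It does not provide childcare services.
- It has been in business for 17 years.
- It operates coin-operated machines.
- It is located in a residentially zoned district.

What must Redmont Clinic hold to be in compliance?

[R1] occupies leased commercial space (not: is a mobile business with no fixed premises) → Compliance Registration not required.
[R2] years in business 17 ≤ 29; occupies leased commercial space; does not provide childcare services → Annual Certificate not required.
[R3] years in business 17 ≥ 13 → Trade License not required.
[R4] does not provide childcare services; operates coin-operated machines → Regulatory Permit not required.
[R5] closes 11:00 PM, at/before 2:00 AM; operates coin-operated machines; years in business 17 ≥ 12 → Compliance License not required.
[R6] does not provide childcare services → Municipal Registration not required.

None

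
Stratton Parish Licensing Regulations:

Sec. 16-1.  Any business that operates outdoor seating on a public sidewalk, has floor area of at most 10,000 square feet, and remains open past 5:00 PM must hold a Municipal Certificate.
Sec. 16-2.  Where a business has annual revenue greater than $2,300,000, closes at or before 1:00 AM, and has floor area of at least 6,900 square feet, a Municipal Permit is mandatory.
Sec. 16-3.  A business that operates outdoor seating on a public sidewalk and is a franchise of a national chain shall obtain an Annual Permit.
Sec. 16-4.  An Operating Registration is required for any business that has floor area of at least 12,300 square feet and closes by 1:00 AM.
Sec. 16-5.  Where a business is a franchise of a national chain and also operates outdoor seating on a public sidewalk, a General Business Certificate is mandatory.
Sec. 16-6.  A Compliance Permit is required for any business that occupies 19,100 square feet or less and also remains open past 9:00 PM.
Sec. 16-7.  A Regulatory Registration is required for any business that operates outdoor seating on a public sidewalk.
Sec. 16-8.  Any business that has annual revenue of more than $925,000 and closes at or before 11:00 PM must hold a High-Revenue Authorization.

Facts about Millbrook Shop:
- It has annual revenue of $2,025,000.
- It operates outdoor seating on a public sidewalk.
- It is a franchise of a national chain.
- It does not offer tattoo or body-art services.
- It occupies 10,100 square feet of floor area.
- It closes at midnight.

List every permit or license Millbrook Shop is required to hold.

Sec. 16-1. operates outdoor seating on a public sidewalk; floor area 10,100 square feet > 10,000 square feet; closes midnight, after 5:00 PM → Municipal Certificate not required.
Sec. 16-2. revenue $2,025,000 ≤ $2,300,000; closes midnight, at/before 1:00 AM; floor area 10,100 square feet ≥ 6,900 square feet → Municipal Permit not required.
Sec. 16-3. operates outdoor seating on a public sidewalk; is a franchise of a national chain → Annual Permit required.
Sec. 16-4. floor area 10,100 square feet < 12,300 square feet; closes midnight, at/before 1:00 AM → Operating Registration not required.
Sec. 16-5. is a franchise of a national chain; operates outdoor seating on a public sidewalk → General Business Certificate required.
Sec. 16-6. floor area 10,100 square feet ≤ 19,100 square feet; closes midnight, after 9:00 PM → Compliance Permit required.
Sec. 16-7. operates outdoor seating on a public sidewalk → Regulatory Registration required.
Sec. 16-8. revenue $2,025,000 > $925,000; closes midnight, after 11:00 PM → High-Revenue Authorization not required.

Annual Permit, Compliance Permit, General Business Certificate, Regulatory Registration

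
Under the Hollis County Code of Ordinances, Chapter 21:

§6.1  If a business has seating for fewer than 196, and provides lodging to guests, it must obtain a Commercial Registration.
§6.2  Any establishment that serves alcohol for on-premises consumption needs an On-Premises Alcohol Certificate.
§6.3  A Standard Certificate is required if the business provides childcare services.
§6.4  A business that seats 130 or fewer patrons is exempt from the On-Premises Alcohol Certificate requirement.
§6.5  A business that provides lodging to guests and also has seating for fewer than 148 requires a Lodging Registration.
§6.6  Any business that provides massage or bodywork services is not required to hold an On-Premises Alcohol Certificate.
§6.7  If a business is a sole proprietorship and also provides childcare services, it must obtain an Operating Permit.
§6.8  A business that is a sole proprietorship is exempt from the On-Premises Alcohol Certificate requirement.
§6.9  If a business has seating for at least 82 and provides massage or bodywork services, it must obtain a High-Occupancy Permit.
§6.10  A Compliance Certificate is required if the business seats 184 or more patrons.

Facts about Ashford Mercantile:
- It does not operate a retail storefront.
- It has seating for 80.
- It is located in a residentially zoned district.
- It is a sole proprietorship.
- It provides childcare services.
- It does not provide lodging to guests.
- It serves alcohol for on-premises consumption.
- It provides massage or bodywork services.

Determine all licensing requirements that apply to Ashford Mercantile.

Operating Permit, Standard Certificate

§6.1 seating 80 < 196; does not provide lodging to guests → Commercial Registration not required.
§6.2 serves alcohol for on-premises consumption → On-Premises Alcohol Certificate required.
§6.3 provides childcare services → Standard Certificate required.
§6.4 seating 80 ≤ 130 → exempt from On-Premises Alcohol Certificate.
§6.5 does not provide lodging to guests; seating 80 < 148 → Lodging Registration not required.
§6.6 provides massage or bodywork services → exempt from On-Premises Alcohol Certificate.
§6.7 is a sole proprietorship; provides childcare services → Operating Permit required.
§6.8 is a sole proprietorship → exempt from On-Premises Alcohol Certificate.
§6.9 seating 80 < 82; provides massage or bodywork services → High-Occupancy Permit not required.
§6.10 seating 80 < 184 → Compliance Certificate not required.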